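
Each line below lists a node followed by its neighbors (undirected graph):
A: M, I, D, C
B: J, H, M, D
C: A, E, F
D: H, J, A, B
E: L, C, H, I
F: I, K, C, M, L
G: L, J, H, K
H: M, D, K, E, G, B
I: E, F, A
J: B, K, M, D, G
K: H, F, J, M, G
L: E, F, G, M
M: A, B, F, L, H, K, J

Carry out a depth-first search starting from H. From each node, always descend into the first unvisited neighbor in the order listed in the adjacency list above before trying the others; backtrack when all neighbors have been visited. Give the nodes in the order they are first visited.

H, M, A, I, E, L, F, K, J, B, D, G, C

Visit H
H → M
M → A
A → I
I → E
E → L
L → F
F → K
K → J
J → B
B → D
J → G
F → C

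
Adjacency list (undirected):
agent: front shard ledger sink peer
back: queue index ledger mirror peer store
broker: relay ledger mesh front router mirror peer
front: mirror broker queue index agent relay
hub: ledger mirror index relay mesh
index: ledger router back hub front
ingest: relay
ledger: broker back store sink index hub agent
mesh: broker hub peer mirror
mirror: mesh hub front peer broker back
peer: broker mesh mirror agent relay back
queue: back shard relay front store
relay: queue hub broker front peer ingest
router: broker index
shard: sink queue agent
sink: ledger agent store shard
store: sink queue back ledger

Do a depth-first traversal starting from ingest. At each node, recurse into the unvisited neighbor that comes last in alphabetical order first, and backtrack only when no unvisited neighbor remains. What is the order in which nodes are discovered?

Visit ingest
ingest → relay
relay → queue
queue → store
store → sink
sink → shard
shard → agent
agent → peer
peer → mirror
mirror → mesh
mesh → hub
hub → ledger
ledger → index
index → router
router → broker
broker → front
index → back

ingest, relay, queue, store, sink, shard, agent, peer, mirror, mesh, hub, ledger, index, router, broker, front, back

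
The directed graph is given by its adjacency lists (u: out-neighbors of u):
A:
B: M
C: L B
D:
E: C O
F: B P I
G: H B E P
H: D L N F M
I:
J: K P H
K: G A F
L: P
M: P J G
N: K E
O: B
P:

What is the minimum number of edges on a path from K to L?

Level 0: K
Level 1: A, F, G
Level 2: B, E, H, I, P
Level 3: C, D, L, M, N, O
Level 4: J
L first appears at level 3.

3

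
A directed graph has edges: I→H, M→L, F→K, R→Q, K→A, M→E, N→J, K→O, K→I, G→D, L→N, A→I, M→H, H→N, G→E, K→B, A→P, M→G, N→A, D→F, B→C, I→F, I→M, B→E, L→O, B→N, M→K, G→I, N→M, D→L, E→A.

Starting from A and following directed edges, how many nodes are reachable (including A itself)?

BFS from A visits: A, P, I, M, H, F, L, K, G, E, N, O, B, D, J, C
Reachable nodes: 16 of 18 total.

16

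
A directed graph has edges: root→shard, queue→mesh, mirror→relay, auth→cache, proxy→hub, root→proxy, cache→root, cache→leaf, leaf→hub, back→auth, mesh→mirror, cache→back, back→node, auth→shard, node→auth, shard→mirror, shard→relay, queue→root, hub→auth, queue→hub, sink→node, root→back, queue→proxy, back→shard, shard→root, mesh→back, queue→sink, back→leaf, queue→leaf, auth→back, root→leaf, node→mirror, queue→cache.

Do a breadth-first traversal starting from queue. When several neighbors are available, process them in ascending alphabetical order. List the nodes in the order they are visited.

queue, cache, hub, leaf, mesh, proxy, root, sink, back, auth, mirror, shard, node, relay

Visit queue; enqueue cache, hub, leaf, mesh, proxy, root, sink → queue [cache, hub, leaf, mesh, proxy, root, sink]
Visit cache; enqueue back → queue [hub, leaf, mesh, proxy, root, sink, back]
Visit hub; enqueue auth → queue [leaf, mesh, proxy, root, sink, back, auth]
Visit leaf → queue [mesh, proxy, root, sink, back, auth]
Visit mesh; enqueue mirror → queue [proxy, root, sink, back, auth, mirror]
Visit proxy → queue [root, sink, back, auth, mirror]
Visit root; enqueue shard → queue [sink, back, auth, mirror, shard]
Visit sink; enqueue node → queue [back, auth, mirror, shard, node]
Visit back → queue [auth, mirror, shard, node]
Visit auth → queue [mirror, shard, node]
Visit mirror; enqueue relay → queue [shard, node, relay]
Visit shard → queue [node, relay]
Visit node → queue [relay]
Visit relay → queue []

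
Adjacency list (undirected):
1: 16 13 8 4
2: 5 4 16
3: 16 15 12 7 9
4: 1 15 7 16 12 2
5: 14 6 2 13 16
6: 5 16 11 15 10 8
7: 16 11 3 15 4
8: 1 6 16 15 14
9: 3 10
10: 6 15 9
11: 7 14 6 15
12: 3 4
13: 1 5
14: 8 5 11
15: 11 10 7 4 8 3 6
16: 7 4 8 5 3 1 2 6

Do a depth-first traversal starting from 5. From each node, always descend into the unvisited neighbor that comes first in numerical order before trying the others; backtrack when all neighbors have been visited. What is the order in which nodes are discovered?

Visit 5
5 → 2
2 → 4
4 → 1
1 → 8
8 → 6
6 → 10
10 → 9
9 → 3
3 → 7
7 → 11
11 → 14
11 → 15
7 → 16
3 → 12
1 → 13

5 -> 2 -> 4 -> 1 -> 8 -> 6 -> 10 -> 9 -> 3 -> 7 -> 11 -> 14 -> 15 -> 16 -> 12 -> 13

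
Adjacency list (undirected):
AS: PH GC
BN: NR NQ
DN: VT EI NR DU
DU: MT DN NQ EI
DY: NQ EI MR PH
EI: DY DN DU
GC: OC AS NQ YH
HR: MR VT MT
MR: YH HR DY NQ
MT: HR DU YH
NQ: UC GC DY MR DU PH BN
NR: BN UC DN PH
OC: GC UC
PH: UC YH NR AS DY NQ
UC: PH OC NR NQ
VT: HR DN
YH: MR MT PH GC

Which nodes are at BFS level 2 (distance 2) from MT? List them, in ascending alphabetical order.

Level 0: MT
Level 1: DU, HR, YH
Level 2: DN, EI, GC, MR, NQ, PH, VT
Level 3: AS, BN, DY, NR, OC, UC

DN, EI, GC, MR, NQ, PH, VT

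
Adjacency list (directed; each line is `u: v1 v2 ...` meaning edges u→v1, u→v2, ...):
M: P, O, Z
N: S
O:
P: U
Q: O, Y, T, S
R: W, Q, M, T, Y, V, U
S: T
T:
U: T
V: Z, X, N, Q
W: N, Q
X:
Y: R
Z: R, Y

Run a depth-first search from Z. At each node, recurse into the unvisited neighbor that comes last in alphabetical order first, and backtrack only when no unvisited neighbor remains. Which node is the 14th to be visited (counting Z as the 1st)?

Visit Z
Z → Y
Y → R
R → W
W → Q
Q → T
Q → S
Q → O
W → N
R → V
V → X
R → U
R → M
M → P

Visit order: Z, Y, R, W, Q, T, S, O, N, V, X, U, M, P

P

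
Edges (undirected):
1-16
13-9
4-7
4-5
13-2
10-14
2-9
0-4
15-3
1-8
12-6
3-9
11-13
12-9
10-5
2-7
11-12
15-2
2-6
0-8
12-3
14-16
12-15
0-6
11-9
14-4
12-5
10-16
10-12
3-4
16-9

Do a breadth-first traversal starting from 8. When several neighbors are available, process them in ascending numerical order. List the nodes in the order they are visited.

Visit 8; enqueue 0, 1 → queue [0, 1]
Visit 0; enqueue 4, 6 → queue [1, 4, 6]
Visit 1; enqueue 16 → queue [4, 6, 16]
Visit 4; enqueue 3, 5, 7, 14 → queue [6, 16, 3, 5, 7, 14]
Visit 6; enqueue 2, 12 → queue [16, 3, 5, 7, 14, 2, 12]
Visit 16; enqueue 9, 10 → queue [3, 5, 7, 14, 2, 12, 9, 10]
Visit 3; enqueue 15 → queue [5, 7, 14, 2, 12, 9, 10, 15]
Visit 5 → queue [7, 14, 2, 12, 9, 10, 15]
Visit 7 → queue [14, 2, 12, 9, 10, 15]
Visit 14 → queue [2, 12, 9, 10, 15]
Visit 2; enqueue 13 → queue [12, 9, 10, 15, 13]
Visit 12; enqueue 11 → queue [9, 10, 15, 13, 11]
Visit 9 → queue [10, 15, 13, 11]
Visit 10 → queue [15, 13, 11]
Visit 15 → queue [13, 11]
Visit 13 → queue [11]
Visit 11 → queue []

8 0 1 4 6 16 3 5 7 14 2 12 9 10 15 13 11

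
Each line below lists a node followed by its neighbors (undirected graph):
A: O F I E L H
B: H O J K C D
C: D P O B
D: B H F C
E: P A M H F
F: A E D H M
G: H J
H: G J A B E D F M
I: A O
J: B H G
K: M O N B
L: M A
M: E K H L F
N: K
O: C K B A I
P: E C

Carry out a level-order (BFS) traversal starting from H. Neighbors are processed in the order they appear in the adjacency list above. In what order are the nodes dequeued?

Visit H; enqueue G, J, A, B, E, D, F, M → queue [G, J, A, B, E, D, F, M]
Visit G → queue [J, A, B, E, D, F, M]
Visit J → queue [A, B, E, D, F, M]
Visit A; enqueue O, I, L → queue [B, E, D, F, M, O, I, L]
Visit B; enqueue K, C → queue [E, D, F, M, O, I, L, K, C]
Visit E; enqueue P → queue [D, F, M, O, I, L, K, C, P]
Visit D → queue [F, M, O, I, L, K, C, P]
Visit F → queue [M, O, I, L, K, C, P]
Visit M → queue [O, I, L, K, C, P]
Visit O → queue [I, L, K, C, P]
Visit I → queue [L, K, C, P]
Visit L → queue [K, C, P]
Visit K; enqueue N → queue [C, P, N]
Visit C → queue [P, N]
Visit P → queue [N]
Visit N → queue []

H G J A B E D F M O I L K C P N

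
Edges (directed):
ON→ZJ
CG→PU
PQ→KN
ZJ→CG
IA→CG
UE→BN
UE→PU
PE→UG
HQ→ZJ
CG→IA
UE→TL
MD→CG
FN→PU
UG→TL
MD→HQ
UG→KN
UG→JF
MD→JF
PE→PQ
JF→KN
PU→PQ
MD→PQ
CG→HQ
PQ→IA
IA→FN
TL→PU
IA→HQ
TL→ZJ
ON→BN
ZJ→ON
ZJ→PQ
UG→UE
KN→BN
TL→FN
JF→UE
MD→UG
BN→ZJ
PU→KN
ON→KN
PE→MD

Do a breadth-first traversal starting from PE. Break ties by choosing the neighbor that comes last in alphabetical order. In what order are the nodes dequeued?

PE UG PQ MD UE TL KN JF IA HQ CG PU BN ZJ FN ON

Visit PE; enqueue UG, PQ, MD → queue [UG, PQ, MD]
Visit UG; enqueue UE, TL, KN, JF → queue [PQ, MD, UE, TL, KN, JF]
Visit PQ; enqueue IA → queue [MD, UE, TL, KN, JF, IA]
Visit MD; enqueue HQ, CG → queue [UE, TL, KN, JF, IA, HQ, CG]
Visit UE; enqueue PU, BN → queue [TL, KN, JF, IA, HQ, CG, PU, BN]
Visit TL; enqueue ZJ, FN → queue [KN, JF, IA, HQ, CG, PU, BN, ZJ, FN]
Visit KN → queue [JF, IA, HQ, CG, PU, BN, ZJ, FN]
Visit JF → queue [IA, HQ, CG, PU, BN, ZJ, FN]
Visit IA → queue [HQ, CG, PU, BN, ZJ, FN]
Visit HQ → queue [CG, PU, BN, ZJ, FN]
Visit CG → queue [PU, BN, ZJ, FN]
Visit PU → queue [BN, ZJ, FN]
Visit BN → queue [ZJ, FN]
Visit ZJ; enqueue ON → queue [FN, ON]
Visit FN → queue [ON]
Visit ON → queue []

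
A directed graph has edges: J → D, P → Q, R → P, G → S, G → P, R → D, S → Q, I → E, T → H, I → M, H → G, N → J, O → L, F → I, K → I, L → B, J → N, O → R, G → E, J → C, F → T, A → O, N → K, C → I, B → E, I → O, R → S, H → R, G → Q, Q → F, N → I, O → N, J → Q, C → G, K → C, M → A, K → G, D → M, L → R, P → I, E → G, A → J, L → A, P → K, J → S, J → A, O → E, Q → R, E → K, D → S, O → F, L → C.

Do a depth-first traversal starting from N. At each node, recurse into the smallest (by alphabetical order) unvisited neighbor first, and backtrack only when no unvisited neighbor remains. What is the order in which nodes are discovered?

N, I, E, G, P, K, C, Q, F, T, H, R, D, M, A, J, S, O, L, B

Visit N
N → I
I → E
E → G
G → P
P → K
K → C
P → Q
Q → F
F → T
T → H
H → R
R → D
D → M
M → A
A → J
J → S
A → O
O → L
L → B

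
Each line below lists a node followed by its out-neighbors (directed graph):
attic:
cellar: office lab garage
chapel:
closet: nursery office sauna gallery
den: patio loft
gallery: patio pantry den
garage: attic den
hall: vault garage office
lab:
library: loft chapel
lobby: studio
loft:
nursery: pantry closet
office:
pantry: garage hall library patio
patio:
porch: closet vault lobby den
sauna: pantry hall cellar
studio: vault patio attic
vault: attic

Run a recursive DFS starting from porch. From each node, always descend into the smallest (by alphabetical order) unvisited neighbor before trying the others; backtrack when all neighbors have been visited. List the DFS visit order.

porch closet gallery den loft patio pantry garage attic hall office vault library chapel nursery sauna cellar lab lobby studio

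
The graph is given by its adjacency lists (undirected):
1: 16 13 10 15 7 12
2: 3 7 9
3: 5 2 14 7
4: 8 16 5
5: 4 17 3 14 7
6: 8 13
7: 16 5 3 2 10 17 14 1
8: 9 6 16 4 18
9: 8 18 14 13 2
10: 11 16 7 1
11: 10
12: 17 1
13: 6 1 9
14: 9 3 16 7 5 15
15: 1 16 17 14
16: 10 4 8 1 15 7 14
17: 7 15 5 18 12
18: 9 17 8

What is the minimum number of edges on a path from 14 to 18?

Level 0: 14
Level 1: 3, 5, 7, 9, 15, 16
Level 2: 1, 2, 4, 8, 10, 13, 17, 18
Level 3: 6, 11, 12
18 first appears at level 2.

2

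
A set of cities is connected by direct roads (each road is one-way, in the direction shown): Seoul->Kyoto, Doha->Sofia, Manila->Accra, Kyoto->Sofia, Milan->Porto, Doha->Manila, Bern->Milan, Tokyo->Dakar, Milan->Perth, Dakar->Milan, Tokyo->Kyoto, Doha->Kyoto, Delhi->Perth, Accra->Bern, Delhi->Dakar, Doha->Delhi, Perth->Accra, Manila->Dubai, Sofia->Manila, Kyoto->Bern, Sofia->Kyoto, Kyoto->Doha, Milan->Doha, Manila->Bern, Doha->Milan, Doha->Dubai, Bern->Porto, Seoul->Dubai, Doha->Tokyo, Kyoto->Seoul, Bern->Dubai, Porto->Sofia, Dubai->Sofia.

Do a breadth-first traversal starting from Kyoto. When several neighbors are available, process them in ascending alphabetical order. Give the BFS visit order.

Visit Kyoto; enqueue Bern, Doha, Seoul, Sofia → queue [Bern, Doha, Seoul, Sofia]
Visit Bern; enqueue Dubai, Milan, Porto → queue [Doha, Seoul, Sofia, Dubai, Milan, Porto]
Visit Doha; enqueue Delhi, Manila, Tokyo → queue [Seoul, Sofia, Dubai, Milan, Porto, Delhi, Manila, Tokyo]
Visit Seoul → queue [Sofia, Dubai, Milan, Porto, Delhi, Manila, Tokyo]
Visit Sofia → queue [Dubai, Milan, Porto, Delhi, Manila, Tokyo]
Visit Dubai → queue [Milan, Porto, Delhi, Manila, Tokyo]
Visit Milan; enqueue Perth → queue [Porto, Delhi, Manila, Tokyo, Perth]
Visit Porto → queue [Delhi, Manila, Tokyo, Perth]
Visit Delhi; enqueue Dakar → queue [Manila, Tokyo, Perth, Dakar]
Visit Manila; enqueue Accra → queue [Tokyo, Perth, Dakar, Accra]
Visit Tokyo → queue [Perth, Dakar, Accra]
Visit Perth → queue [Dakar, Accra]
Visit Dakar → queue [Accra]
Visit Accra → queue []

Kyoto -> Bern -> Doha -> Seoul -> Sofia -> Dubai -> Milan -> Porto -> Delhi -> Manila -> Tokyo -> Perth -> Dakar -> Accra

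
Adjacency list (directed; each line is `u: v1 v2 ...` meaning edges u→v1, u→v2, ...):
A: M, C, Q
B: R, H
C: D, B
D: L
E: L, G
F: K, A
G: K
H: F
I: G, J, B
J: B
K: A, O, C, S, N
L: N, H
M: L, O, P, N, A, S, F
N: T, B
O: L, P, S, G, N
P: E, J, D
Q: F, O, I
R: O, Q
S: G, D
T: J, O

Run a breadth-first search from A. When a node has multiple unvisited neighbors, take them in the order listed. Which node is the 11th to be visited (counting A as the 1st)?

D

Visit A; enqueue M, C, Q → queue [M, C, Q]
Visit M; enqueue L, O, P, N, S, F → queue [C, Q, L, O, P, N, S, F]
Visit C; enqueue D, B → queue [Q, L, O, P, N, S, F, D, B]
Visit Q; enqueue I → queue [L, O, P, N, S, F, D, B, I]
Visit L; enqueue H → queue [O, P, N, S, F, D, B, I, H]
Visit O; enqueue G → queue [P, N, S, F, D, B, I, H, G]
Visit P; enqueue E, J → queue [N, S, F, D, B, I, H, G, E, J]
Visit N; enqueue T → queue [S, F, D, B, I, H, G, E, J, T]
Visit S → queue [F, D, B, I, H, G, E, J, T]
Visit F; enqueue K → queue [D, B, I, H, G, E, J, T, K]
Visit D → queue [B, I, H, G, E, J, T, K]
Visit B; enqueue R → queue [I, H, G, E, J, T, K, R]
Visit I → queue [H, G, E, J, T, K, R]
Visit H → queue [G, E, J, T, K, R]
Visit G → queue [E, J, T, K, R]
Visit E → queue [J, T, K, R]
Visit J → queue [T, K, R]
Visit T → queue [K, R]
Visit K → queue [R]
Visit R → queue []

Visit order: A, M, C, Q, L, O, P, N, S, F, D, B, I, H, G, E, J, T, K, R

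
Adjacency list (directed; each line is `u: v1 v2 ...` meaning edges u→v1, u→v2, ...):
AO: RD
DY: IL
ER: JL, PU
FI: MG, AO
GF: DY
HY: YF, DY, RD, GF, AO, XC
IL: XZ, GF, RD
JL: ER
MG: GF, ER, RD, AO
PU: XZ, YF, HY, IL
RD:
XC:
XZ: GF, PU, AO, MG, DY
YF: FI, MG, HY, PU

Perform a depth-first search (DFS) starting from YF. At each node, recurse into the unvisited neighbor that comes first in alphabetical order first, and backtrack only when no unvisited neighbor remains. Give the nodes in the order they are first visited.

YF, FI, AO, RD, MG, ER, JL, PU, HY, DY, IL, GF, XZ, XC

Visit YF
YF → FI
FI → AO
AO → RD
FI → MG
MG → ER
ER → JL
ER → PU
PU → HY
HY → DY
DY → IL
IL → GF
IL → XZ
HY → XC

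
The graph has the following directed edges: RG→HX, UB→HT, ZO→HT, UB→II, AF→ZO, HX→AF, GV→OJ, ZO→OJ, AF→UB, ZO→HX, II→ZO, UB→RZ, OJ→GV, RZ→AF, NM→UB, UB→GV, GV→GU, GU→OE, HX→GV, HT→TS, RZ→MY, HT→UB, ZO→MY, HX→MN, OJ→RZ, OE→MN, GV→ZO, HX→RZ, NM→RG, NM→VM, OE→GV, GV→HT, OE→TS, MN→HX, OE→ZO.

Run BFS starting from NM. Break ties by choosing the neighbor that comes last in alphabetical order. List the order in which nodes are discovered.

NM, VM, UB, RG, RZ, II, HT, GV, HX, MY, AF, ZO, TS, OJ, GU, MN, OE

Visit NM; enqueue VM, UB, RG → queue [VM, UB, RG]
Visit VM → queue [UB, RG]
Visit UB; enqueue RZ, II, HT, GV → queue [RG, RZ, II, HT, GV]
Visit RG; enqueue HX → queue [RZ, II, HT, GV, HX]
Visit RZ; enqueue MY, AF → queue [II, HT, GV, HX, MY, AF]
Visit II; enqueue ZO → queue [HT, GV, HX, MY, AF, ZO]
Visit HT; enqueue TS → queue [GV, HX, MY, AF, ZO, TS]
Visit GV; enqueue OJ, GU → queue [HX, MY, AF, ZO, TS, OJ, GU]
Visit HX; enqueue MN → queue [MY, AF, ZO, TS, OJ, GU, MN]
Visit MY → queue [AF, ZO, TS, OJ, GU, MN]
Visit AF → queue [ZO, TS, OJ, GU, MN]
Visit ZO → queue [TS, OJ, GU, MN]
Visit TS → queue [OJ, GU, MN]
Visit OJ → queue [GU, MN]
Visit GU; enqueue OE → queue [MN, OE]
Visit MN → queue [OE]
Visit OE → queue []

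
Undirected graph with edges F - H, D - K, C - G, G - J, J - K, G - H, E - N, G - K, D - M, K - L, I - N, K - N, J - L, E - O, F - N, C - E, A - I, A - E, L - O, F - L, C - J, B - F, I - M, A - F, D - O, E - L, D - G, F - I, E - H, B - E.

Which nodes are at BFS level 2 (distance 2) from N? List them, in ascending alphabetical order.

A, B, C, D, G, H, J, L, M, O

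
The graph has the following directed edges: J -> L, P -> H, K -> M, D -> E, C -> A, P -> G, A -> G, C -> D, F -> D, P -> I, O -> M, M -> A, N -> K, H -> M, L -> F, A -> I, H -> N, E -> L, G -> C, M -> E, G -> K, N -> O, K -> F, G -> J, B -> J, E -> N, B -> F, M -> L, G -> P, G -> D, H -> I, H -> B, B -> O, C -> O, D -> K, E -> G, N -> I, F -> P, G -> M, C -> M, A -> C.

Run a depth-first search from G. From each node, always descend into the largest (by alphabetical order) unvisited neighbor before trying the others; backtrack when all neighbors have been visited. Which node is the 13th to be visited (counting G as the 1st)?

A

Visit G
G → P
P → I
P → H
H → N
N → O
O → M
M → L
L → F
F → D
D → K
D → E
M → A
A → C
H → B
B → J

Visit order: G, P, I, H, N, O, M, L, F, D, K, E, A, C, B, J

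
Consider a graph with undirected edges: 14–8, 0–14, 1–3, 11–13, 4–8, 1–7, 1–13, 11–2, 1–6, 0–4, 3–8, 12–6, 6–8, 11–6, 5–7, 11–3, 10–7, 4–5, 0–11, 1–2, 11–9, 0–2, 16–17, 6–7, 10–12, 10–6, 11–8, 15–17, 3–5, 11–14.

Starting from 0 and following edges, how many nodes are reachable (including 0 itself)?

15

BFS from 0 visits: 0, 2, 4, 11, 14, 1, 5, 8, 3, 6, 9, 13, 7, 10, 12
Reachable nodes: 15 of 18 total.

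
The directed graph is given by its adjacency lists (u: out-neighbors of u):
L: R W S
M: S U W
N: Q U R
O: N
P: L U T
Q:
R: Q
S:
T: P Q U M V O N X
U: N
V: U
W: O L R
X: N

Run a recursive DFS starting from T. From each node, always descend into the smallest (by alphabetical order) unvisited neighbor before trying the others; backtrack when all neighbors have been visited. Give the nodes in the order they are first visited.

Visit T
T → M
M → S
M → U
U → N
N → Q
N → R
M → W
W → L
W → O
T → P
T → V
T → X

T M S U N Q R W L O P V X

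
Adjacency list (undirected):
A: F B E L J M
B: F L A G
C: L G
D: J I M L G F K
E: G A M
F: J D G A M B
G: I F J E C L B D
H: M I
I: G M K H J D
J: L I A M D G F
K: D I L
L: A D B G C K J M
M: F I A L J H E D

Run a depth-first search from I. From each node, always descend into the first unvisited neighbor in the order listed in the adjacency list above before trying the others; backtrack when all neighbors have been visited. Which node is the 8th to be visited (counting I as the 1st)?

Visit I
I → G
G → F
F → J
J → L
L → A
A → B
A → E
E → M
M → H
M → D
D → K
L → C

Visit order: I, G, F, J, L, A, B, E, M, H, D, K, C

E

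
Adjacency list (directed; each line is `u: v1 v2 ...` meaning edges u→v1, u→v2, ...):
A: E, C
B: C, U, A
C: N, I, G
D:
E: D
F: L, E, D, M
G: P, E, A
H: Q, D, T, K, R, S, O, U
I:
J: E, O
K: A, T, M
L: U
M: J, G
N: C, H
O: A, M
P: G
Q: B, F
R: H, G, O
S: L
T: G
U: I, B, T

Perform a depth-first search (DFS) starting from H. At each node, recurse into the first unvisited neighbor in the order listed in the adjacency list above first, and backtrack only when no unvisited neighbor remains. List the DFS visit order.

Visit H
H → Q
Q → B
B → C
C → N
C → I
C → G
G → P
G → E
E → D
G → A
B → U
U → T
Q → F
F → L
F → M
M → J
J → O
H → K
H → R
H → S

H → Q → B → C → N → I → G → P → E → D → A → U → T → F → L → M → J → O → K → R → S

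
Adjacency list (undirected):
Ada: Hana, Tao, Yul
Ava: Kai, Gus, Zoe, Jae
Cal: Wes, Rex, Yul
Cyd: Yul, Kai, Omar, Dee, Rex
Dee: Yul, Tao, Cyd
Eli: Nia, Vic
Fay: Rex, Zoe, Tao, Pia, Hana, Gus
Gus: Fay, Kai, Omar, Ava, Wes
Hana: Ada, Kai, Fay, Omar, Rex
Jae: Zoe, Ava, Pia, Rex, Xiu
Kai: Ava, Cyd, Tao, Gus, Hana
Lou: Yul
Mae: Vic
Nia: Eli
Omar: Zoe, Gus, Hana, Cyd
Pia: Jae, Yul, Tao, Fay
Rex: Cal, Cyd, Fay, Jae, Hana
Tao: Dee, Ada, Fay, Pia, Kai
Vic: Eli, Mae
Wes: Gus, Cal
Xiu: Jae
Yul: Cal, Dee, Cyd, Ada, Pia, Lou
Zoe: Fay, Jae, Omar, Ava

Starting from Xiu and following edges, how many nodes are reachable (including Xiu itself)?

19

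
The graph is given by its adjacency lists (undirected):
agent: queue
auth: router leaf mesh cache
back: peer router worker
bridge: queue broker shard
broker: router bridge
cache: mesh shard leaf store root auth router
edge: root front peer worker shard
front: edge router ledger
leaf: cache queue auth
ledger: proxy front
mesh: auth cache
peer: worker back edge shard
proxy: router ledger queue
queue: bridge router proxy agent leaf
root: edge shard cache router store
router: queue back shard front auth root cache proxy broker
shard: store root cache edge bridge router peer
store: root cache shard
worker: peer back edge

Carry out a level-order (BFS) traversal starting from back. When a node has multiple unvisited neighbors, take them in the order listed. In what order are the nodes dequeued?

Visit back; enqueue peer, router, worker → queue [peer, router, worker]
Visit peer; enqueue edge, shard → queue [router, worker, edge, shard]
Visit router; enqueue queue, front, auth, root, cache, proxy, broker → queue [worker, edge, shard, queue, front, auth, root, cache, proxy, broker]
Visit worker → queue [edge, shard, queue, front, auth, root, cache, proxy, broker]
Visit edge → queue [shard, queue, front, auth, root, cache, proxy, broker]
Visit shard; enqueue store, bridge → queue [queue, front, auth, root, cache, proxy, broker, store, bridge]
Visit queue; enqueue agent, leaf → queue [front, auth, root, cache, proxy, broker, store, bridge, agent, leaf]
Visit front; enqueue ledger → queue [auth, root, cache, proxy, broker, store, bridge, agent, leaf, ledger]
Visit auth; enqueue mesh → queue [root, cache, proxy, broker, store, bridge, agent, leaf, ledger, mesh]
Visit root → queue [cache, proxy, broker, store, bridge, agent, leaf, ledger, mesh]
Visit cache → queue [proxy, broker, store, bridge, agent, leaf, ledger, mesh]
Visit proxy → queue [broker, store, bridge, agent, leaf, ledger, mesh]
Visit broker → queue [store, bridge, agent, leaf, ledger, mesh]
Visit store → queue [bridge, agent, leaf, ledger, mesh]
Visit bridge → queue [agent, leaf, ledger, mesh]
Visit agent → queue [leaf, ledger, mesh]
Visit leaf → queue [ledger, mesh]
Visit ledger → queue [mesh]
Visit mesh → queue []

back -> peer -> router -> worker -> edge -> shard -> queue -> front -> auth -> root -> cache -> proxy -> broker -> store -> bridge -> agent -> leaf -> ledger -> mesh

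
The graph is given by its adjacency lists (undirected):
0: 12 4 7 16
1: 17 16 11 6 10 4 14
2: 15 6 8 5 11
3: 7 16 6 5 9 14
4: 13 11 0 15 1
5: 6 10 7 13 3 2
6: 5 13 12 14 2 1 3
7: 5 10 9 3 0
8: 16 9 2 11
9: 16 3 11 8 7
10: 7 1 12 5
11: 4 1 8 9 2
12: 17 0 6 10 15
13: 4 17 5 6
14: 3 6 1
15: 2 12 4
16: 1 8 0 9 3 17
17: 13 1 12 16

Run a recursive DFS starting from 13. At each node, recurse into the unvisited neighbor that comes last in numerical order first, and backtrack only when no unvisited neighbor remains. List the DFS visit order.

Visit 13
13 → 17
17 → 16
16 → 9
9 → 11
11 → 8
8 → 2
2 → 15
15 → 12
12 → 10
10 → 7
7 → 5
5 → 6
6 → 14
14 → 3
14 → 1
1 → 4
4 → 0

13 → 17 → 16 → 9 → 11 → 8 → 2 → 15 → 12 → 10 → 7 → 5 → 6 → 14 → 3 → 1 → 4 → 0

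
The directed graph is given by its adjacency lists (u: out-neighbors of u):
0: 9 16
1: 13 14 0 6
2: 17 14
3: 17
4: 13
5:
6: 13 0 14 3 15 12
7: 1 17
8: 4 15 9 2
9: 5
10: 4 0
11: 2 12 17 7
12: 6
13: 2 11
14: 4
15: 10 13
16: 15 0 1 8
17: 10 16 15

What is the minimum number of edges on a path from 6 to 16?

Level 0: 6
Level 1: 0, 3, 12, 13, 14, 15
Level 2: 2, 4, 9, 10, 11, 16, 17
Level 3: 1, 5, 7, 8
16 first appears at level 2.

2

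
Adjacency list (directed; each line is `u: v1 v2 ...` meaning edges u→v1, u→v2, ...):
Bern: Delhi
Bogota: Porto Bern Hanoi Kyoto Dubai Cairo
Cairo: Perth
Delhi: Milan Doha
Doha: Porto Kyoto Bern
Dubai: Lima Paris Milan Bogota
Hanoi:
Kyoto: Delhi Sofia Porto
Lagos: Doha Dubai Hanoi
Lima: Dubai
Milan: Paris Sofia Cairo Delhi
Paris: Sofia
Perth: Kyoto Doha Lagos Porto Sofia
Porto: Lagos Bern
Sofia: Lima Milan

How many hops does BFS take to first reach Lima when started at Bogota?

2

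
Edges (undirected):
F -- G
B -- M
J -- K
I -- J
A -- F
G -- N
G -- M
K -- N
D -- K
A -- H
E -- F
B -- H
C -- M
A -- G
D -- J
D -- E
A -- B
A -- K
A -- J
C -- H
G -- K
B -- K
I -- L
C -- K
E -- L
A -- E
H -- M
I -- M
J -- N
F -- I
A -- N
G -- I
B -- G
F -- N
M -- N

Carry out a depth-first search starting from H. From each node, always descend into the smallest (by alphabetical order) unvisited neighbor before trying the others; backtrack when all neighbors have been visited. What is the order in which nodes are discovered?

H, A, B, G, F, E, D, J, I, L, M, C, K, N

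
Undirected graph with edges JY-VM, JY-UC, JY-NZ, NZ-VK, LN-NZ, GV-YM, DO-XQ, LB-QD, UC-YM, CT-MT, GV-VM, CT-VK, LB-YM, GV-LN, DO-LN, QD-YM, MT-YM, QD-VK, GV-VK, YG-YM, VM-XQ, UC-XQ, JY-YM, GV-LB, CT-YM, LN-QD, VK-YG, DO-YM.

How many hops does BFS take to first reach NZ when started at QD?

Level 0: QD
Level 1: LB, LN, VK, YM
Level 2: CT, DO, GV, JY, MT, NZ, UC, YG
Level 3: VM, XQ
NZ first appears at level 2.

2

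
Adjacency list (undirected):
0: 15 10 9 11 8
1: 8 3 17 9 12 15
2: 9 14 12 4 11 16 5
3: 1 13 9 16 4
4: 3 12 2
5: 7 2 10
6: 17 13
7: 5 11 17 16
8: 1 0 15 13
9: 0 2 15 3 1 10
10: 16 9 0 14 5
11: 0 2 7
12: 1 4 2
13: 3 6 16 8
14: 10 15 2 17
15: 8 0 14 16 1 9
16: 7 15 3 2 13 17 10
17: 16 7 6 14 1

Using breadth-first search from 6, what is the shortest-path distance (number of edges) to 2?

3

Level 0: 6
Level 1: 13, 17
Level 2: 1, 3, 7, 8, 14, 16
Level 3: 0, 2, 4, 5, 9, 10, 11, 12, 15
2 first appears at level 3.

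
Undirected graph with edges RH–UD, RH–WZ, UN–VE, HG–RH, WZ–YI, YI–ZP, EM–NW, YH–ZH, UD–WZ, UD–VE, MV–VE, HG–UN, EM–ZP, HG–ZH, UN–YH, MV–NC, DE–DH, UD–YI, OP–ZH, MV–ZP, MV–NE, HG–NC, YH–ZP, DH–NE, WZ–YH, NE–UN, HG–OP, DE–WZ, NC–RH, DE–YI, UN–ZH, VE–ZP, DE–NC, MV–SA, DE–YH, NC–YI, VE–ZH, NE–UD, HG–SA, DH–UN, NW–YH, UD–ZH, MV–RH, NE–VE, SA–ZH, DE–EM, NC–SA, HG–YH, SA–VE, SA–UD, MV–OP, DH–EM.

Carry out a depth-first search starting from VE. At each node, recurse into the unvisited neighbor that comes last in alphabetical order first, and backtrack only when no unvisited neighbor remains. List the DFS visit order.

VE -> ZP -> YI -> WZ -> YH -> ZH -> UN -> NE -> UD -> SA -> NC -> RH -> MV -> OP -> HG -> DE -> EM -> NW -> DH

Visit VE
VE → ZP
ZP → YI
YI → WZ
WZ → YH
YH → ZH
ZH → UN
UN → NE
NE → UD
UD → SA
SA → NC
NC → RH
RH → MV
MV → OP
OP → HG
NC → DE
DE → EM
EM → NW
EM → DH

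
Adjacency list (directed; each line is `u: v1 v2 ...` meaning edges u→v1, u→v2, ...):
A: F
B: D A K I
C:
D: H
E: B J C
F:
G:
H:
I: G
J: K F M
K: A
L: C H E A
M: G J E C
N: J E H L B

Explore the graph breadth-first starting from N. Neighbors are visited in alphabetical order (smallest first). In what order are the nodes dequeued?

Visit N; enqueue B, E, H, J, L → queue [B, E, H, J, L]
Visit B; enqueue A, D, I, K → queue [E, H, J, L, A, D, I, K]
Visit E; enqueue C → queue [H, J, L, A, D, I, K, C]
Visit H → queue [J, L, A, D, I, K, C]
Visit J; enqueue F, M → queue [L, A, D, I, K, C, F, M]
Visit L → queue [A, D, I, K, C, F, M]
Visit A → queue [D, I, K, C, F, M]
Visit D → queue [I, K, C, F, M]
Visit I; enqueue G → queue [K, C, F, M, G]
Visit K → queue [C, F, M, G]
Visit C → queue [F, M, G]
Visit F → queue [M, G]
Visit M → queue [G]
Visit G → queue []

N → B → E → H → J → L → A → D → I → K → C → F → M → G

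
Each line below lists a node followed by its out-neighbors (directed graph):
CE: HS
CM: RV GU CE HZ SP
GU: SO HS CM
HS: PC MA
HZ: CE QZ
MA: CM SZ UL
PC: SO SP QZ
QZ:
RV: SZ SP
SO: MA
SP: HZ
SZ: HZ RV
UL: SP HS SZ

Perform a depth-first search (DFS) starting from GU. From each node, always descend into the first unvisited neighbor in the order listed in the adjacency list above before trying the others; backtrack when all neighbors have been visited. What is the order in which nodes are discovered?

GU → SO → MA → CM → RV → SZ → HZ → CE → HS → PC → SP → QZ → UL

Visit GU
GU → SO
SO → MA
MA → CM
CM → RV
RV → SZ
SZ → HZ
HZ → CE
CE → HS
HS → PC
PC → SP
PC → QZ
MA → UL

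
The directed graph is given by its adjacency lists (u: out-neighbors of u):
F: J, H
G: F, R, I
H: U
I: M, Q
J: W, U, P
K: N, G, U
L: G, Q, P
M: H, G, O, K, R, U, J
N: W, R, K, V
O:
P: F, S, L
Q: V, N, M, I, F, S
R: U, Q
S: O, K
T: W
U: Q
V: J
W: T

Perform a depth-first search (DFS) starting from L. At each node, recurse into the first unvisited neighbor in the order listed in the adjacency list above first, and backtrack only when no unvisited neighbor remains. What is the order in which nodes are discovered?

L, G, F, J, W, T, U, Q, V, N, R, K, M, H, O, I, S, P

Visit L
L → G
G → F
F → J
J → W
W → T
J → U
U → Q
Q → V
Q → N
N → R
N → K
Q → M
M → H
M → O
Q → I
Q → S
J → P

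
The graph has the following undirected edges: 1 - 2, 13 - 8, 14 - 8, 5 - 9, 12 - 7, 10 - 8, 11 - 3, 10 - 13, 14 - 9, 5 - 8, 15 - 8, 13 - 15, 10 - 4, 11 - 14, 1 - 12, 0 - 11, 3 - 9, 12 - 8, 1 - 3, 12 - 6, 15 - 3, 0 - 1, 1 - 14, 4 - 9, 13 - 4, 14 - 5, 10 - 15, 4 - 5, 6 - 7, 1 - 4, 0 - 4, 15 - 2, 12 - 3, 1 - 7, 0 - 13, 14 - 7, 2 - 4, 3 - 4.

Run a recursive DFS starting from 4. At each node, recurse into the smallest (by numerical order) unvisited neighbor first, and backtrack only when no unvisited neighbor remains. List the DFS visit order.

4 0 1 2 15 3 9 5 8 10 13 12 6 7 14 11

Visit 4
4 → 0
0 → 1
1 → 2
2 → 15
15 → 3
3 → 9
9 → 5
5 → 8
8 → 10
10 → 13
8 → 12
12 → 6
6 → 7
7 → 14
14 → 11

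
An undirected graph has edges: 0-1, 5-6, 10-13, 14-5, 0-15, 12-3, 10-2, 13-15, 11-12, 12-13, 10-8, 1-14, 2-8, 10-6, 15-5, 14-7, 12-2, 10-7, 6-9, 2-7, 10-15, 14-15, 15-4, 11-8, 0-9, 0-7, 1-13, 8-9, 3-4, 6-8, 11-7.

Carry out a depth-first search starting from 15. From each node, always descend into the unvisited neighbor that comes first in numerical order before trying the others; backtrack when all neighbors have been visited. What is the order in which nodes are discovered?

Visit 15
15 → 0
0 → 1
1 → 13
13 → 10
10 → 2
2 → 7
7 → 11
11 → 8
8 → 6
6 → 5
5 → 14
6 → 9
11 → 12
12 → 3
3 → 4

15 -> 0 -> 1 -> 13 -> 10 -> 2 -> 7 -> 11 -> 8 -> 6 -> 5 -> 14 -> 9 -> 12 -> 3 -> 4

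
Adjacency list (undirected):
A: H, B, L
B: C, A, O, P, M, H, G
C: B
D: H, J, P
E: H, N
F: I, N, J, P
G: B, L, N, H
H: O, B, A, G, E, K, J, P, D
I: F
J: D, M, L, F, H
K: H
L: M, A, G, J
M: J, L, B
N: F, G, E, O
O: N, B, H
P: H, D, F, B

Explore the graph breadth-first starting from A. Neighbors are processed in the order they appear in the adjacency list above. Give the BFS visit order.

Visit A; enqueue H, B, L → queue [H, B, L]
Visit H; enqueue O, G, E, K, J, P, D → queue [B, L, O, G, E, K, J, P, D]
Visit B; enqueue C, M → queue [L, O, G, E, K, J, P, D, C, M]
Visit L → queue [O, G, E, K, J, P, D, C, M]
Visit O; enqueue N → queue [G, E, K, J, P, D, C, M, N]
Visit G → queue [E, K, J, P, D, C, M, N]
Visit E → queue [K, J, P, D, C, M, N]
Visit K → queue [J, P, D, C, M, N]
Visit J; enqueue F → queue [P, D, C, M, N, F]
Visit P → queue [D, C, M, N, F]
Visit D → queue [C, M, N, F]
Visit C → queue [M, N, F]
Visit M → queue [N, F]
Visit N → queue [F]
Visit F; enqueue I → queue [I]
Visit I → queue []

A, H, B, L, O, G, E, K, J, P, D, C, M, N, F, I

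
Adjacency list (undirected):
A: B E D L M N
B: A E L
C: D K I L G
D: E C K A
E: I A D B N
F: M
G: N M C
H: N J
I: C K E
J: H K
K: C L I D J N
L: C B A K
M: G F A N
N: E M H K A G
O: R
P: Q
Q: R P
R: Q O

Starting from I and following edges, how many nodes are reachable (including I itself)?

14

BFS from I visits: I, C, K, E, D, L, G, J, N, A, B, M, H, F
Reachable nodes: 14 of 18 total.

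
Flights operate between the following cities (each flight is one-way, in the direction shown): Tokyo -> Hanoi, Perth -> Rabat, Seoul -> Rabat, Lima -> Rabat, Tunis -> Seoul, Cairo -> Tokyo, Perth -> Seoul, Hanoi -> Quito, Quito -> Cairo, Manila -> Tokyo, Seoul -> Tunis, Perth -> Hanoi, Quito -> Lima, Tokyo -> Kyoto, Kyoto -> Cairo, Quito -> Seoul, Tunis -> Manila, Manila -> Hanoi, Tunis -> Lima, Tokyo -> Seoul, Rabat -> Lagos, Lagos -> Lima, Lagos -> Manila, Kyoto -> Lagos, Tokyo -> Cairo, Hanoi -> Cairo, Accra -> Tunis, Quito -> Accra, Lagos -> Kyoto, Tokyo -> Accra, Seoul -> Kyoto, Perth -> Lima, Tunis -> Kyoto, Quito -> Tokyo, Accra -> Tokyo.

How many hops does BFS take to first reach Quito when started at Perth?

2

Level 0: Perth
Level 1: Hanoi, Lima, Rabat, Seoul
Level 2: Cairo, Kyoto, Lagos, Quito, Tunis
Level 3: Accra, Manila, Tokyo
Quito first appears at level 2.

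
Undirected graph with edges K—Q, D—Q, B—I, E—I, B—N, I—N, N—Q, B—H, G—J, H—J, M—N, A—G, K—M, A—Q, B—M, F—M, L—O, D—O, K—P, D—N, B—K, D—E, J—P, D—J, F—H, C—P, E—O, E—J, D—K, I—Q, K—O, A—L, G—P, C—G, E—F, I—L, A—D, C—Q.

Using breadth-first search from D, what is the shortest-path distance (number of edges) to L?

2

Level 0: D
Level 1: A, E, J, K, N, O, Q
Level 2: B, C, F, G, H, I, L, M, P
L first appears at level 2.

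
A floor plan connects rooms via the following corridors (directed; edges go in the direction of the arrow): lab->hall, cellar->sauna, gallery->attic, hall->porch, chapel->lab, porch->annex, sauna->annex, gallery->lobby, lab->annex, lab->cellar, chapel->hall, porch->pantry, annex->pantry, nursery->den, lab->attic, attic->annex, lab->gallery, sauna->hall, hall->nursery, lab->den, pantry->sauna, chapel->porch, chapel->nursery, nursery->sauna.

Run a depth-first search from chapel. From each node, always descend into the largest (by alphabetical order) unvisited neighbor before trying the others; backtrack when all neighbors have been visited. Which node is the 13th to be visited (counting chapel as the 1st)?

cellar

Visit chapel
chapel → porch
porch → pantry
pantry → sauna
sauna → hall
hall → nursery
nursery → den
sauna → annex
chapel → lab
lab → gallery
gallery → lobby
gallery → attic
lab → cellar

Visit order: chapel, porch, pantry, sauna, hall, nursery, den, annex, lab, gallery, lobby, attic, cellar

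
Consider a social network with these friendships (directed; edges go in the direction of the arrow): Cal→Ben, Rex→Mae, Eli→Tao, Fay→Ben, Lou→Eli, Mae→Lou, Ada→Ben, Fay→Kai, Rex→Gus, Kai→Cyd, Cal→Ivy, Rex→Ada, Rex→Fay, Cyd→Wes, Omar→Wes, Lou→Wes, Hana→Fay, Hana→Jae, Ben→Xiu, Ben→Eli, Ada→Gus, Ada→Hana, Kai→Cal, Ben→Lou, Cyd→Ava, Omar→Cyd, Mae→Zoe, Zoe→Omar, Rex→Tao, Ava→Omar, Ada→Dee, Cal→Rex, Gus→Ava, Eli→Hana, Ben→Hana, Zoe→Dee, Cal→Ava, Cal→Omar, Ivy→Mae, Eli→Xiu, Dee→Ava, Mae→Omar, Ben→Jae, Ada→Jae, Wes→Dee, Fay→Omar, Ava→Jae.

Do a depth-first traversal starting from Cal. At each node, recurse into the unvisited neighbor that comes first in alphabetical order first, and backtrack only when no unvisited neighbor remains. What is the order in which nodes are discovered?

Cal, Ava, Jae, Omar, Cyd, Wes, Dee, Ben, Eli, Hana, Fay, Kai, Tao, Xiu, Lou, Ivy, Mae, Zoe, Rex, Ada, Gus

Visit Cal
Cal → Ava
Ava → Jae
Ava → Omar
Omar → Cyd
Cyd → Wes
Wes → Dee
Cal → Ben
Ben → Eli
Eli → Hana
Hana → Fay
Fay → Kai
Eli → Tao
Eli → Xiu
Ben → Lou
Cal → Ivy
Ivy → Mae
Mae → Zoe
Cal → Rex
Rex → Ada
Ada → Gus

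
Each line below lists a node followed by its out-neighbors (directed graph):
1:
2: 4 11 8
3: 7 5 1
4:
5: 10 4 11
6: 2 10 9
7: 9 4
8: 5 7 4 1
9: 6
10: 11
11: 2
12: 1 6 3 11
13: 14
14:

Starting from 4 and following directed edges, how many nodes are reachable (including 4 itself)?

BFS from 4 visits: 4
Reachable nodes: 1 of 14 total.

1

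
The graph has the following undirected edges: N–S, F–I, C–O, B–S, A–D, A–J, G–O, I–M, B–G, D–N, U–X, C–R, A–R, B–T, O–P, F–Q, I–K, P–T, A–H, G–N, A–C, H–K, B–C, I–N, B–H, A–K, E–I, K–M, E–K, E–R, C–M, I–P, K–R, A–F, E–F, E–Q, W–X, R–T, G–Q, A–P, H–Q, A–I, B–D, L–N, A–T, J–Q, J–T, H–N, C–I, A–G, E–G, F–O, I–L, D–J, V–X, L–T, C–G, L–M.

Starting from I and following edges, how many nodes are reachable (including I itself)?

20

BFS from I visits: I, P, N, M, L, K, F, E, C, A, T, O, S, H, G, D, R, Q, B, J
Reachable nodes: 20 of 24 total.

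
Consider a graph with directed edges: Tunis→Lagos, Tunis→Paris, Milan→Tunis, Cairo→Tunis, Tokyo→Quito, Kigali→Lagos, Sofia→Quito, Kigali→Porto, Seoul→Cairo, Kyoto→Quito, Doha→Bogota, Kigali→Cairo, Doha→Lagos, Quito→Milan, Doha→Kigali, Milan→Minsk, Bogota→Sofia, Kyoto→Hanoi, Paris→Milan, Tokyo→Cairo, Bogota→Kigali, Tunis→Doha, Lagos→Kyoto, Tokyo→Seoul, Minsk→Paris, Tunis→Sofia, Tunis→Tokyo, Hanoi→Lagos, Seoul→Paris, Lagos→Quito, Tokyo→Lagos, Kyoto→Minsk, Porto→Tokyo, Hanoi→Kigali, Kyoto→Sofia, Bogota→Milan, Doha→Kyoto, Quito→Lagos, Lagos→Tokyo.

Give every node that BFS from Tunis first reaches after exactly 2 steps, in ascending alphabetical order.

Level 0: Tunis
Level 1: Doha, Lagos, Paris, Sofia, Tokyo
Level 2: Bogota, Cairo, Kigali, Kyoto, Milan, Quito, Seoul
Level 3: Hanoi, Minsk, Porto

Bogota, Cairo, Kigali, Kyoto, Milan, Quito, Seoul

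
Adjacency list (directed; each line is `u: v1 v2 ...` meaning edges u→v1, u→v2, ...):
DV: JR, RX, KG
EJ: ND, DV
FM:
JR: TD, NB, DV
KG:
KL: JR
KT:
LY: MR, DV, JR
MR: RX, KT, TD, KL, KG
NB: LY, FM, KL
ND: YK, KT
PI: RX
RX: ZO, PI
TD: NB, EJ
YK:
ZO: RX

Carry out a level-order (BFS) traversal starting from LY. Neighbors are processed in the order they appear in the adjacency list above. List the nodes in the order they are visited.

LY → MR → DV → JR → RX → KT → TD → KL → KG → NB → ZO → PI → EJ → FM → ND → YK

Visit LY; enqueue MR, DV, JR → queue [MR, DV, JR]
Visit MR; enqueue RX, KT, TD, KL, KG → queue [DV, JR, RX, KT, TD, KL, KG]
Visit DV → queue [JR, RX, KT, TD, KL, KG]
Visit JR; enqueue NB → queue [RX, KT, TD, KL, KG, NB]
Visit RX; enqueue ZO, PI → queue [KT, TD, KL, KG, NB, ZO, PI]
Visit KT → queue [TD, KL, KG, NB, ZO, PI]
Visit TD; enqueue EJ → queue [KL, KG, NB, ZO, PI, EJ]
Visit KL → queue [KG, NB, ZO, PI, EJ]
Visit KG → queue [NB, ZO, PI, EJ]
Visit NB; enqueue FM → queue [ZO, PI, EJ, FM]
Visit ZO → queue [PI, EJ, FM]
Visit PI → queue [EJ, FM]
Visit EJ; enqueue ND → queue [FM, ND]
Visit FM → queue [ND]
Visit ND; enqueue YK → queue [YK]
Visit YK → queue []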